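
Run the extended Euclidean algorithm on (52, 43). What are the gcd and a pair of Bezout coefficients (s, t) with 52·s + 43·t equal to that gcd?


Euclidean algorithm on (52, 43) — divide until remainder is 0:
  52 = 1 · 43 + 9
  43 = 4 · 9 + 7
  9 = 1 · 7 + 2
  7 = 3 · 2 + 1
  2 = 2 · 1 + 0
gcd(52, 43) = 1.
Track Bezout coefficients alongside the remainders: start with r₀ = 52 = a·1 + b·0 (s = 1, t = 0) and r₁ = 43 = a·0 + b·1 (s = 0, t = 1); each new remainder r_{k+1} = r_{k-1} − q_k·r_k inherits s_{k+1} = s_{k-1} − q_k·s_k, t_{k+1} = t_{k-1} − q_k·t_k, so r_k = a·s_k + b·t_k at every step:
  q = 1: r = 9, s = 1 − 1·0 = 1, t = 0 − 1·1 = -1  (check: 52·1 + 43·(-1) = 9)
  q = 4: r = 7, s = 0 − 4·1 = -4, t = 1 − 4·(-1) = 5  (check: 52·(-4) + 43·5 = 7)
  q = 1: r = 2, s = 1 − 1·(-4) = 5, t = -1 − 1·5 = -6  (check: 52·5 + 43·(-6) = 2)
  q = 3: r = 1, s = -4 − 3·5 = -19, t = 5 − 3·(-6) = 23  (check: 52·(-19) + 43·23 = 1)
The row with r = 1 (the gcd) gives the Bezout coefficients s = -19, t = 23.
Result: 52 · (-19) + 43 · (23) = 1.

gcd(52, 43) = 1; s = -19, t = 23 (check: 52·(-19) + 43·23 = 1).


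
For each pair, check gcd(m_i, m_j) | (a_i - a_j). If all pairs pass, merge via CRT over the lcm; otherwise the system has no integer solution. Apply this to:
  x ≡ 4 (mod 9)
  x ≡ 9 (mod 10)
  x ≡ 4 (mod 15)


Moduli 9, 10, 15 are not pairwise coprime, so CRT works modulo lcm(m_i) when all pairwise compatibility conditions hold.
Pairwise compatibility: gcd(m_i, m_j) must divide a_i - a_j for every pair.
Merge one congruence at a time:
  Start: x ≡ 4 (mod 9).
  Combine with x ≡ 9 (mod 10): gcd(9, 10) = 1; 9 - 4 = 5, which IS divisible by 1, so compatible.
    Write x = 4 + 9·t and substitute into x ≡ 9 (mod 10): 9·t ≡ 9 − 4 = 5 (mod 10).
    The inverse of 9 mod 10 is 9 (since 9·9 = 81 = 8·10 + 1), so t ≡ 9·5 = 45 ≡ 5 (mod 10).
    Then x = 4 + 9·5 = 49, valid modulo lcm(9, 10) = 90: x ≡ 49 (mod 90).
  Combine with x ≡ 4 (mod 15): gcd(90, 15) = 15; 4 - 49 = -45, which IS divisible by 15, so compatible.
    Write x = 49 + 90·t and substitute into x ≡ 4 (mod 15): 90·t ≡ 4 − 49 = -45 (mod 15).
    Divide the congruence (and modulus) by g = 15: 6·t ≡ -3 (mod 1).
    Modulo 1 every t works; take t = 0.
    Then x = 49 + 90·0 = 49, valid modulo lcm(90, 15) = 90: x ≡ 49 (mod 90).
Verify: 49 mod 9 = 4, 49 mod 10 = 9, 49 mod 15 = 4.

x ≡ 49 (mod 90).


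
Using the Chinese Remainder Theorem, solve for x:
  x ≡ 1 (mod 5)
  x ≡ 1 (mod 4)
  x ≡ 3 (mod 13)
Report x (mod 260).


Moduli 5, 4, 13 are pairwise coprime; by CRT there is a unique solution modulo M = 5 · 4 · 13 = 260.
Solve pairwise, accumulating the modulus:
  Start with x ≡ 1 (mod 5).
  Combine with x ≡ 1 (mod 4): since gcd(5, 4) = 1, we get a unique residue mod 20.
    Write x = 1 + 5·t and substitute into x ≡ 1 (mod 4): 5·t ≡ 1 − 1 = 0 (mod 4).
    Reduce coefficients mod 4: 1·t ≡ 0 (mod 4).
    So t ≡ 0 (mod 4).
    Then x = 1 + 5·0 = 1, valid modulo lcm(5, 4) = 20: x ≡ 1 (mod 20).
  Combine with x ≡ 3 (mod 13): since gcd(20, 13) = 1, we get a unique residue mod 260.
    Write x = 1 + 20·t and substitute into x ≡ 3 (mod 13): 20·t ≡ 3 − 1 = 2 (mod 13).
    Reduce coefficients mod 13: 7·t ≡ 2 (mod 13).
    The inverse of 7 mod 13 is 2 (since 7·2 = 14 = 1·13 + 1), so t ≡ 2·2 = 4 ≡ 4 (mod 13).
    Then x = 1 + 20·4 = 81, valid modulo lcm(20, 13) = 260: x ≡ 81 (mod 260).
Verify: 81 mod 5 = 1 ✓, 81 mod 4 = 1 ✓, 81 mod 13 = 3 ✓.

x ≡ 81 (mod 260).


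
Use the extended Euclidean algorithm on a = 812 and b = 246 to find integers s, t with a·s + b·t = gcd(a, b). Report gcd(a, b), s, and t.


Euclidean algorithm on (812, 246) — divide until remainder is 0:
  812 = 3 · 246 + 74
  246 = 3 · 74 + 24
  74 = 3 · 24 + 2
  24 = 12 · 2 + 0
gcd(812, 246) = 2.
Track Bezout coefficients alongside the remainders: start with r₀ = 812 = a·1 + b·0 (s = 1, t = 0) and r₁ = 246 = a·0 + b·1 (s = 0, t = 1); each new remainder r_{k+1} = r_{k-1} − q_k·r_k inherits s_{k+1} = s_{k-1} − q_k·s_k, t_{k+1} = t_{k-1} − q_k·t_k, so r_k = a·s_k + b·t_k at every step:
  q = 3: r = 74, s = 1 − 3·0 = 1, t = 0 − 3·1 = -3  (check: 812·1 + 246·(-3) = 74)
  q = 3: r = 24, s = 0 − 3·1 = -3, t = 1 − 3·(-3) = 10  (check: 812·(-3) + 246·10 = 24)
  q = 3: r = 2, s = 1 − 3·(-3) = 10, t = -3 − 3·10 = -33  (check: 812·10 + 246·(-33) = 2)
The row with r = 2 (the gcd) gives the Bezout coefficients s = 10, t = -33.
Result: 812 · (10) + 246 · (-33) = 2.

gcd(812, 246) = 2; s = 10, t = -33 (check: 812·10 + 246·(-33) = 2).


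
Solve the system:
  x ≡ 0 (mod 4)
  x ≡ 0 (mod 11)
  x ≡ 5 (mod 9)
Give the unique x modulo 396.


Moduli 4, 11, 9 are pairwise coprime; by CRT there is a unique solution modulo M = 4 · 11 · 9 = 396.
Solve pairwise, accumulating the modulus:
  Start with x ≡ 0 (mod 4).
  Combine with x ≡ 0 (mod 11): since gcd(4, 11) = 1, we get a unique residue mod 44.
    Write x = 0 + 4·t and substitute into x ≡ 0 (mod 11): 4·t ≡ 0 − 0 = 0 (mod 11).
    The inverse of 4 mod 11 is 3 (since 4·3 = 12 = 1·11 + 1), so t ≡ 3·0 = 0 ≡ 0 (mod 11).
    Then x = 0 + 4·0 = 0, valid modulo lcm(4, 11) = 44: x ≡ 0 (mod 44).
  Combine with x ≡ 5 (mod 9): since gcd(44, 9) = 1, we get a unique residue mod 396.
    Write x = 0 + 44·t and substitute into x ≡ 5 (mod 9): 44·t ≡ 5 − 0 = 5 (mod 9).
    Reduce coefficients mod 9: 8·t ≡ 5 (mod 9).
    The inverse of 8 mod 9 is 8 (since 8·8 = 64 = 7·9 + 1), so t ≡ 8·5 = 40 ≡ 4 (mod 9).
    Then x = 0 + 44·4 = 176, valid modulo lcm(44, 9) = 396: x ≡ 176 (mod 396).
Verify: 176 mod 4 = 0 ✓, 176 mod 11 = 0 ✓, 176 mod 9 = 5 ✓.

x ≡ 176 (mod 396).


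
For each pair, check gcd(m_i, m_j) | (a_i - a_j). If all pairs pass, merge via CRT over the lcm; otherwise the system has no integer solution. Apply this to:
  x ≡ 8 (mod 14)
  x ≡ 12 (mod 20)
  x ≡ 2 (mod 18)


Moduli 14, 20, 18 are not pairwise coprime, so CRT works modulo lcm(m_i) when all pairwise compatibility conditions hold.
Pairwise compatibility: gcd(m_i, m_j) must divide a_i - a_j for every pair.
Merge one congruence at a time:
  Start: x ≡ 8 (mod 14).
  Combine with x ≡ 12 (mod 20): gcd(14, 20) = 2; 12 - 8 = 4, which IS divisible by 2, so compatible.
    Write x = 8 + 14·t and substitute into x ≡ 12 (mod 20): 14·t ≡ 12 − 8 = 4 (mod 20).
    Divide the congruence (and modulus) by g = 2: 7·t ≡ 2 (mod 10).
    The inverse of 7 mod 10 is 3 (since 7·3 = 21 = 2·10 + 1), so t ≡ 3·2 = 6 ≡ 6 (mod 10).
    Then x = 8 + 14·6 = 92, valid modulo lcm(14, 20) = 140: x ≡ 92 (mod 140).
  Combine with x ≡ 2 (mod 18): gcd(140, 18) = 2; 2 - 92 = -90, which IS divisible by 2, so compatible.
    Write x = 92 + 140·t and substitute into x ≡ 2 (mod 18): 140·t ≡ 2 − 92 = -90 (mod 18).
    Divide the congruence (and modulus) by g = 2: 70·t ≡ -45 (mod 9).
    Reduce coefficients mod 9: 7·t ≡ 0 (mod 9).
    The inverse of 7 mod 9 is 4 (since 7·4 = 28 = 3·9 + 1), so t ≡ 4·0 = 0 ≡ 0 (mod 9).
    Then x = 92 + 140·0 = 92, valid modulo lcm(140, 18) = 1260: x ≡ 92 (mod 1260).
Verify: 92 mod 14 = 8, 92 mod 20 = 12, 92 mod 18 = 2.

x ≡ 92 (mod 1260).


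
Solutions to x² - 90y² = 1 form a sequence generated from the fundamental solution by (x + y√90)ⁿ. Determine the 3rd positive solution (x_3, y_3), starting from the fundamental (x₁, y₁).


Step 1: Find the fundamental solution (x₁, y₁) of x² - 90y² = 1.
  Expand √90 as a continued fraction. a₀ = ⌊√90⌋ = 9; iterate m_{k+1} = d_k·a_k − m_k, d_{k+1} = (90 − m_{k+1}²)/d_k, a_{k+1} = ⌊(a₀ + m_{k+1})/d_{k+1}⌋ (starting m₀ = 0, d₀ = 1), with convergents p_k = a_k·p_{k-1} + p_{k-2}, q_k = a_k·q_{k-1} + q_{k-2} (p₋₁ = 1, q₋₁ = 0):
  k = 0: a₀ = 9; p₀/q₀ = 9/1; p₀² − 90·q₀² = 81 − 90 = -9.
  k = 1: m = 9, d = 9, a = ⌊(9 + 9)/9⌋ = 2; p/q = (2·9 + 1)/(2·1 + 0) = 19/2; p² − 90·q² = 361 − 360 = 1.
  The first convergent with p² − 90·q² = 1 gives the fundamental solution (x₁, y₁) = (19, 2).
Step 2: Apply the recurrence (x_{n+1}, y_{n+1}) = (x₁x_n + 90y₁y_n, x₁y_n + y₁x_n) repeatedly.
  From (x_1, y_1) = (19, 2): x_2 = 19·19 + 90·2·2 = 721; y_2 = 19·2 + 2·19 = 76.
  From (x_2, y_2) = (721, 76): x_3 = 19·721 + 90·2·76 = 27379; y_3 = 19·76 + 2·721 = 2886.
Step 3: Verify x_3² - 90·y_3² = 749609641 - 749609640 = 1 (should be 1). ✓

(x_1, y_1) = (19, 2); (x_3, y_3) = (27379, 2886).


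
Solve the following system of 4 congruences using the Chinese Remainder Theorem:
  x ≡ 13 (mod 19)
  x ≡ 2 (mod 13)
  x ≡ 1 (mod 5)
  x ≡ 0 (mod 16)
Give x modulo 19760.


Product of moduli M = 19 · 13 · 5 · 16 = 19760.
Merge one congruence at a time:
  Start: x ≡ 13 (mod 19).
  Combine with x ≡ 2 (mod 13); new modulus lcm = 247.
    Write x = 13 + 19·t and substitute into x ≡ 2 (mod 13): 19·t ≡ 2 − 13 = -11 (mod 13).
    Reduce coefficients mod 13: 6·t ≡ 2 (mod 13).
    The inverse of 6 mod 13 is 11 (since 6·11 = 66 = 5·13 + 1), so t ≡ 11·2 = 22 ≡ 9 (mod 13).
    Then x = 13 + 19·9 = 184, valid modulo lcm(19, 13) = 247: x ≡ 184 (mod 247).
  Combine with x ≡ 1 (mod 5); new modulus lcm = 1235.
    Write x = 184 + 247·t and substitute into x ≡ 1 (mod 5): 247·t ≡ 1 − 184 = -183 (mod 5).
    Reduce coefficients mod 5: 2·t ≡ 2 (mod 5).
    The inverse of 2 mod 5 is 3 (since 2·3 = 6 = 1·5 + 1), so t ≡ 3·2 = 6 ≡ 1 (mod 5).
    Then x = 184 + 247·1 = 431, valid modulo lcm(247, 5) = 1235: x ≡ 431 (mod 1235).
  Combine with x ≡ 0 (mod 16); new modulus lcm = 19760.
    Write x = 431 + 1235·t and substitute into x ≡ 0 (mod 16): 1235·t ≡ 0 − 431 = -431 (mod 16).
    Reduce coefficients mod 16: 3·t ≡ 1 (mod 16).
    The inverse of 3 mod 16 is 11 (since 3·11 = 33 = 2·16 + 1), so t ≡ 11·1 = 11 ≡ 11 (mod 16).
    Then x = 431 + 1235·11 = 14016, valid modulo lcm(1235, 16) = 19760: x ≡ 14016 (mod 19760).
Verify against each original: 14016 mod 19 = 13, 14016 mod 13 = 2, 14016 mod 5 = 1, 14016 mod 16 = 0.

x ≡ 14016 (mod 19760).


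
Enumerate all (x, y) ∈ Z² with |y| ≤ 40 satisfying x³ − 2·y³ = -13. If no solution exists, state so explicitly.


The equation is x³ - 2y³ = -13. For fixed y, x³ = 2·y³ − 13, so a solution requires the RHS to be a perfect cube.
Strategy: iterate y from -40 to 40, compute RHS = 2·y³ − 13, and check whether it is a (positive or negative) perfect cube.
Check small values of y:
  y = 0: RHS = -13 is not a perfect cube.
  y = 1: RHS = -11 is not a perfect cube.
  y = -1: RHS = -15 is not a perfect cube.
  y = 2: RHS = 3 is not a perfect cube.
  y = -2: RHS = -29 is not a perfect cube.
  y = 3: RHS = 41 is not a perfect cube.
  y = -3: RHS = -67 is not a perfect cube.
Continuing the search up to |y| = 40 finds no solutions either.
No (x, y) in the scanned range satisfies the equation.

No integer solutions with |y| ≤ 40.


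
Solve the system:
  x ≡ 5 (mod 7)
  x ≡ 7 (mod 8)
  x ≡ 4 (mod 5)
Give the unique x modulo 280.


Moduli 7, 8, 5 are pairwise coprime; by CRT there is a unique solution modulo M = 7 · 8 · 5 = 280.
Solve pairwise, accumulating the modulus:
  Start with x ≡ 5 (mod 7).
  Combine with x ≡ 7 (mod 8): since gcd(7, 8) = 1, we get a unique residue mod 56.
    Write x = 5 + 7·t and substitute into x ≡ 7 (mod 8): 7·t ≡ 7 − 5 = 2 (mod 8).
    The inverse of 7 mod 8 is 7 (since 7·7 = 49 = 6·8 + 1), so t ≡ 7·2 = 14 ≡ 6 (mod 8).
    Then x = 5 + 7·6 = 47, valid modulo lcm(7, 8) = 56: x ≡ 47 (mod 56).
  Combine with x ≡ 4 (mod 5): since gcd(56, 5) = 1, we get a unique residue mod 280.
    Write x = 47 + 56·t and substitute into x ≡ 4 (mod 5): 56·t ≡ 4 − 47 = -43 (mod 5).
    Reduce coefficients mod 5: 1·t ≡ 2 (mod 5).
    So t ≡ 2 (mod 5).
    Then x = 47 + 56·2 = 159, valid modulo lcm(56, 5) = 280: x ≡ 159 (mod 280).
Verify: 159 mod 7 = 5 ✓, 159 mod 8 = 7 ✓, 159 mod 5 = 4 ✓.

x ≡ 159 (mod 280).


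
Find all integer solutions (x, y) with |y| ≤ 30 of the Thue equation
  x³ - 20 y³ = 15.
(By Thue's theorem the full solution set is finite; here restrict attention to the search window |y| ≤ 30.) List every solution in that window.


The equation is x³ - 20y³ = 15. For fixed y, x³ = 20·y³ + 15, so a solution requires the RHS to be a perfect cube.
Strategy: iterate y from -30 to 30, compute RHS = 20·y³ + 15, and check whether it is a (positive or negative) perfect cube.
Check small values of y:
  y = 0: RHS = 15 is not a perfect cube.
  y = 1: RHS = 35 is not a perfect cube.
  y = -1: RHS = -5 is not a perfect cube.
  y = 2: RHS = 175 is not a perfect cube.
  y = -2: RHS = -145 is not a perfect cube.
  y = 3: RHS = 555 is not a perfect cube.
  y = -3: RHS = -525 is not a perfect cube.
Continuing the search up to |y| = 30 finds no solutions either.
No (x, y) in the scanned range satisfies the equation.

No integer solutions with |y| ≤ 30.


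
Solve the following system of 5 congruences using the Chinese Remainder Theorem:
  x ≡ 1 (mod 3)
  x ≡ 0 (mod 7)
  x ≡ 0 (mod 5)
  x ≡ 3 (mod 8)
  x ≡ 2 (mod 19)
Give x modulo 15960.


Product of moduli M = 3 · 7 · 5 · 8 · 19 = 15960.
Merge one congruence at a time:
  Start: x ≡ 1 (mod 3).
  Combine with x ≡ 0 (mod 7); new modulus lcm = 21.
    Write x = 1 + 3·t and substitute into x ≡ 0 (mod 7): 3·t ≡ 0 − 1 = -1 (mod 7).
    Reduce coefficients mod 7: 3·t ≡ 6 (mod 7).
    The inverse of 3 mod 7 is 5 (since 3·5 = 15 = 2·7 + 1), so t ≡ 5·6 = 30 ≡ 2 (mod 7).
    Then x = 1 + 3·2 = 7, valid modulo lcm(3, 7) = 21: x ≡ 7 (mod 21).
  Combine with x ≡ 0 (mod 5); new modulus lcm = 105.
    Write x = 7 + 21·t and substitute into x ≡ 0 (mod 5): 21·t ≡ 0 − 7 = -7 (mod 5).
    Reduce coefficients mod 5: 1·t ≡ 3 (mod 5).
    So t ≡ 3 (mod 5).
    Then x = 7 + 21·3 = 70, valid modulo lcm(21, 5) = 105: x ≡ 70 (mod 105).
  Combine with x ≡ 3 (mod 8); new modulus lcm = 840.
    Write x = 70 + 105·t and substitute into x ≡ 3 (mod 8): 105·t ≡ 3 − 70 = -67 (mod 8).
    Reduce coefficients mod 8: 1·t ≡ 5 (mod 8).
    So t ≡ 5 (mod 8).
    Then x = 70 + 105·5 = 595, valid modulo lcm(105, 8) = 840: x ≡ 595 (mod 840).
  Combine with x ≡ 2 (mod 19); new modulus lcm = 15960.
    Write x = 595 + 840·t and substitute into x ≡ 2 (mod 19): 840·t ≡ 2 − 595 = -593 (mod 19).
    Reduce coefficients mod 19: 4·t ≡ 15 (mod 19).
    The inverse of 4 mod 19 is 5 (since 4·5 = 20 = 1·19 + 1), so t ≡ 5·15 = 75 ≡ 18 (mod 19).
    Then x = 595 + 840·18 = 15715, valid modulo lcm(840, 19) = 15960: x ≡ 15715 (mod 15960).
Verify against each original: 15715 mod 3 = 1, 15715 mod 7 = 0, 15715 mod 5 = 0, 15715 mod 8 = 3, 15715 mod 19 = 2.

x ≡ 15715 (mod 15960).


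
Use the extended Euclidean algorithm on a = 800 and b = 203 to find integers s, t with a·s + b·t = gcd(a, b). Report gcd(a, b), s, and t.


Euclidean algorithm on (800, 203) — divide until remainder is 0:
  800 = 3 · 203 + 191
  203 = 1 · 191 + 12
  191 = 15 · 12 + 11
  12 = 1 · 11 + 1
  11 = 11 · 1 + 0
gcd(800, 203) = 1.
Track Bezout coefficients alongside the remainders: start with r₀ = 800 = a·1 + b·0 (s = 1, t = 0) and r₁ = 203 = a·0 + b·1 (s = 0, t = 1); each new remainder r_{k+1} = r_{k-1} − q_k·r_k inherits s_{k+1} = s_{k-1} − q_k·s_k, t_{k+1} = t_{k-1} − q_k·t_k, so r_k = a·s_k + b·t_k at every step:
  q = 3: r = 191, s = 1 − 3·0 = 1, t = 0 − 3·1 = -3  (check: 800·1 + 203·(-3) = 191)
  q = 1: r = 12, s = 0 − 1·1 = -1, t = 1 − 1·(-3) = 4  (check: 800·(-1) + 203·4 = 12)
  q = 15: r = 11, s = 1 − 15·(-1) = 16, t = -3 − 15·4 = -63  (check: 800·16 + 203·(-63) = 11)
  q = 1: r = 1, s = -1 − 1·16 = -17, t = 4 − 1·(-63) = 67  (check: 800·(-17) + 203·67 = 1)
The row with r = 1 (the gcd) gives the Bezout coefficients s = -17, t = 67.
Result: 800 · (-17) + 203 · (67) = 1.

gcd(800, 203) = 1; s = -17, t = 67 (check: 800·(-17) + 203·67 = 1).


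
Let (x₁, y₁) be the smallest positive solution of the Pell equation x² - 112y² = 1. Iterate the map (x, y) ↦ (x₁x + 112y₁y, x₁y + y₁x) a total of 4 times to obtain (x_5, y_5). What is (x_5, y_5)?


Step 1: Find the fundamental solution (x₁, y₁) of x² - 112y² = 1.
  Expand √112 as a continued fraction. a₀ = ⌊√112⌋ = 10; iterate m_{k+1} = d_k·a_k − m_k, d_{k+1} = (112 − m_{k+1}²)/d_k, a_{k+1} = ⌊(a₀ + m_{k+1})/d_{k+1}⌋ (starting m₀ = 0, d₀ = 1), with convergents p_k = a_k·p_{k-1} + p_{k-2}, q_k = a_k·q_{k-1} + q_{k-2} (p₋₁ = 1, q₋₁ = 0):
  k = 0: a₀ = 10; p₀/q₀ = 10/1; p₀² − 112·q₀² = 100 − 112 = -12.
  k = 1: m = 10, d = 12, a = ⌊(10 + 10)/12⌋ = 1; p/q = (1·10 + 1)/(1·1 + 0) = 11/1; p² − 112·q² = 121 − 112 = 9.
  k = 2: m = 2, d = 9, a = ⌊(10 + 2)/9⌋ = 1; p/q = (1·11 + 10)/(1·1 + 1) = 21/2; p² − 112·q² = 441 − 448 = -7.
  k = 3: m = 7, d = 7, a = ⌊(10 + 7)/7⌋ = 2; p/q = (2·21 + 11)/(2·2 + 1) = 53/5; p² − 112·q² = 2809 − 2800 = 9.
  k = 4: m = 7, d = 9, a = ⌊(10 + 7)/9⌋ = 1; p/q = (1·53 + 21)/(1·5 + 2) = 74/7; p² − 112·q² = 5476 − 5488 = -12.
  k = 5: m = 2, d = 12, a = ⌊(10 + 2)/12⌋ = 1; p/q = (1·74 + 53)/(1·7 + 5) = 127/12; p² − 112·q² = 16129 − 16128 = 1.
  The first convergent with p² − 112·q² = 1 gives the fundamental solution (x₁, y₁) = (127, 12).
Step 2: Apply the recurrence (x_{n+1}, y_{n+1}) = (x₁x_n + 112y₁y_n, x₁y_n + y₁x_n) repeatedly.
  From (x_1, y_1) = (127, 12): x_2 = 127·127 + 112·12·12 = 32257; y_2 = 127·12 + 12·127 = 3048.
  From (x_2, y_2) = (32257, 3048): x_3 = 127·32257 + 112·12·3048 = 8193151; y_3 = 127·3048 + 12·32257 = 774180.
  From (x_3, y_3) = (8193151, 774180): x_4 = 127·8193151 + 112·12·774180 = 2081028097; y_4 = 127·774180 + 12·8193151 = 196638672.
  From (x_4, y_4) = (2081028097, 196638672): x_5 = 127·2081028097 + 112·12·196638672 = 528572943487; y_5 = 127·196638672 + 12·2081028097 = 49945448508.
Step 3: Verify x_5² - 112·y_5² = 279389356586511295719169 - 279389356586511295719168 = 1 (should be 1). ✓

(x_1, y_1) = (127, 12); (x_5, y_5) = (528572943487, 49945448508).


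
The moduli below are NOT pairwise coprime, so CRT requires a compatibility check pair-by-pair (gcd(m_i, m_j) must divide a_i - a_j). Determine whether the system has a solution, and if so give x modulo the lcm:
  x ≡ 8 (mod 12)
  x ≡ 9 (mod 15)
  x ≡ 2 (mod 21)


Moduli 12, 15, 21 are not pairwise coprime, so CRT works modulo lcm(m_i) when all pairwise compatibility conditions hold.
Pairwise compatibility: gcd(m_i, m_j) must divide a_i - a_j for every pair.
Merge one congruence at a time:
  Start: x ≡ 8 (mod 12).
  Combine with x ≡ 9 (mod 15): gcd(12, 15) = 3, and 9 - 8 = 1 is NOT divisible by 3.
    ⇒ system is inconsistent (no integer solution).

No solution (the system is inconsistent).


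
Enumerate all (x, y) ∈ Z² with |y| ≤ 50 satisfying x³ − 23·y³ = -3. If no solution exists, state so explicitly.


The equation is x³ - 23y³ = -3. For fixed y, x³ = 23·y³ − 3, so a solution requires the RHS to be a perfect cube.
Strategy: iterate y from -50 to 50, compute RHS = 23·y³ − 3, and check whether it is a (positive or negative) perfect cube.
Check small values of y:
  y = 0: RHS = -3 is not a perfect cube.
  y = 1: RHS = 20 is not a perfect cube.
  y = -1: RHS = -26 is not a perfect cube.
  y = 2: RHS = 181 is not a perfect cube.
  y = -2: RHS = -187 is not a perfect cube.
  y = 3: RHS = 618 is not a perfect cube.
  y = -3: RHS = -624 is not a perfect cube.
Continuing the search up to |y| = 50 finds no solutions either.
No (x, y) in the scanned range satisfies the equation.

No integer solutions with |y| ≤ 50.


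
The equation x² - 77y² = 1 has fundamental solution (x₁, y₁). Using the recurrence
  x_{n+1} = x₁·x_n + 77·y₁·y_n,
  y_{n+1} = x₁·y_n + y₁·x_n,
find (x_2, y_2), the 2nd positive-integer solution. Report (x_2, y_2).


Step 1: Find the fundamental solution (x₁, y₁) of x² - 77y² = 1.
  Expand √77 as a continued fraction. a₀ = ⌊√77⌋ = 8; iterate m_{k+1} = d_k·a_k − m_k, d_{k+1} = (77 − m_{k+1}²)/d_k, a_{k+1} = ⌊(a₀ + m_{k+1})/d_{k+1}⌋ (starting m₀ = 0, d₀ = 1), with convergents p_k = a_k·p_{k-1} + p_{k-2}, q_k = a_k·q_{k-1} + q_{k-2} (p₋₁ = 1, q₋₁ = 0):
  k = 0: a₀ = 8; p₀/q₀ = 8/1; p₀² − 77·q₀² = 64 − 77 = -13.
  k = 1: m = 8, d = 13, a = ⌊(8 + 8)/13⌋ = 1; p/q = (1·8 + 1)/(1·1 + 0) = 9/1; p² − 77·q² = 81 − 77 = 4.
  k = 2: m = 5, d = 4, a = ⌊(8 + 5)/4⌋ = 3; p/q = (3·9 + 8)/(3·1 + 1) = 35/4; p² − 77·q² = 1225 − 1232 = -7.
  k = 3: m = 7, d = 7, a = ⌊(8 + 7)/7⌋ = 2; p/q = (2·35 + 9)/(2·4 + 1) = 79/9; p² − 77·q² = 6241 − 6237 = 4.
  k = 4: m = 7, d = 4, a = ⌊(8 + 7)/4⌋ = 3; p/q = (3·79 + 35)/(3·9 + 4) = 272/31; p² − 77·q² = 73984 − 73997 = -13.
  k = 5: m = 5, d = 13, a = ⌊(8 + 5)/13⌋ = 1; p/q = (1·272 + 79)/(1·31 + 9) = 351/40; p² − 77·q² = 123201 − 123200 = 1.
  The first convergent with p² − 77·q² = 1 gives the fundamental solution (x₁, y₁) = (351, 40).
Step 2: Apply the recurrence (x_{n+1}, y_{n+1}) = (x₁x_n + 77y₁y_n, x₁y_n + y₁x_n) repeatedly.
  From (x_1, y_1) = (351, 40): x_2 = 351·351 + 77·40·40 = 246401; y_2 = 351·40 + 40·351 = 28080.
Step 3: Verify x_2² - 77·y_2² = 60713452801 - 60713452800 = 1 (should be 1). ✓

(x_1, y_1) = (351, 40); (x_2, y_2) = (246401, 28080).


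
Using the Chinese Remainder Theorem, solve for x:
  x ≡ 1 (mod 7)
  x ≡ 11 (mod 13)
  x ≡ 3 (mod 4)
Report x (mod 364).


Moduli 7, 13, 4 are pairwise coprime; by CRT there is a unique solution modulo M = 7 · 13 · 4 = 364.
Solve pairwise, accumulating the modulus:
  Start with x ≡ 1 (mod 7).
  Combine with x ≡ 11 (mod 13): since gcd(7, 13) = 1, we get a unique residue mod 91.
    Write x = 1 + 7·t and substitute into x ≡ 11 (mod 13): 7·t ≡ 11 − 1 = 10 (mod 13).
    The inverse of 7 mod 13 is 2 (since 7·2 = 14 = 1·13 + 1), so t ≡ 2·10 = 20 ≡ 7 (mod 13).
    Then x = 1 + 7·7 = 50, valid modulo lcm(7, 13) = 91: x ≡ 50 (mod 91).
  Combine with x ≡ 3 (mod 4): since gcd(91, 4) = 1, we get a unique residue mod 364.
    Write x = 50 + 91·t and substitute into x ≡ 3 (mod 4): 91·t ≡ 3 − 50 = -47 (mod 4).
    Reduce coefficients mod 4: 3·t ≡ 1 (mod 4).
    The inverse of 3 mod 4 is 3 (since 3·3 = 9 = 2·4 + 1), so t ≡ 3·1 = 3 ≡ 3 (mod 4).
    Then x = 50 + 91·3 = 323, valid modulo lcm(91, 4) = 364: x ≡ 323 (mod 364).
Verify: 323 mod 7 = 1 ✓, 323 mod 13 = 11 ✓, 323 mod 4 = 3 ✓.

x ≡ 323 (mod 364).


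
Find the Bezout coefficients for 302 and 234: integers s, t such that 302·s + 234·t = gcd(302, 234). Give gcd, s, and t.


Euclidean algorithm on (302, 234) — divide until remainder is 0:
  302 = 1 · 234 + 68
  234 = 3 · 68 + 30
  68 = 2 · 30 + 8
  30 = 3 · 8 + 6
  8 = 1 · 6 + 2
  6 = 3 · 2 + 0
gcd(302, 234) = 2.
Track Bezout coefficients alongside the remainders: start with r₀ = 302 = a·1 + b·0 (s = 1, t = 0) and r₁ = 234 = a·0 + b·1 (s = 0, t = 1); each new remainder r_{k+1} = r_{k-1} − q_k·r_k inherits s_{k+1} = s_{k-1} − q_k·s_k, t_{k+1} = t_{k-1} − q_k·t_k, so r_k = a·s_k + b·t_k at every step:
  q = 1: r = 68, s = 1 − 1·0 = 1, t = 0 − 1·1 = -1  (check: 302·1 + 234·(-1) = 68)
  q = 3: r = 30, s = 0 − 3·1 = -3, t = 1 − 3·(-1) = 4  (check: 302·(-3) + 234·4 = 30)
  q = 2: r = 8, s = 1 − 2·(-3) = 7, t = -1 − 2·4 = -9  (check: 302·7 + 234·(-9) = 8)
  q = 3: r = 6, s = -3 − 3·7 = -24, t = 4 − 3·(-9) = 31  (check: 302·(-24) + 234·31 = 6)
  q = 1: r = 2, s = 7 − 1·(-24) = 31, t = -9 − 1·31 = -40  (check: 302·31 + 234·(-40) = 2)
The row with r = 2 (the gcd) gives the Bezout coefficients s = 31, t = -40.
Result: 302 · (31) + 234 · (-40) = 2.

gcd(302, 234) = 2; s = 31, t = -40 (check: 302·31 + 234·(-40) = 2).


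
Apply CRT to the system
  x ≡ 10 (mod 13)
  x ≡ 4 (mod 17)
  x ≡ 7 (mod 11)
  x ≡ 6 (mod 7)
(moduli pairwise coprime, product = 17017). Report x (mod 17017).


Product of moduli M = 13 · 17 · 11 · 7 = 17017.
Merge one congruence at a time:
  Start: x ≡ 10 (mod 13).
  Combine with x ≡ 4 (mod 17); new modulus lcm = 221.
    Write x = 10 + 13·t and substitute into x ≡ 4 (mod 17): 13·t ≡ 4 − 10 = -6 (mod 17).
    Reduce coefficients mod 17: 13·t ≡ 11 (mod 17).
    The inverse of 13 mod 17 is 4 (since 13·4 = 52 = 3·17 + 1), so t ≡ 4·11 = 44 ≡ 10 (mod 17).
    Then x = 10 + 13·10 = 140, valid modulo lcm(13, 17) = 221: x ≡ 140 (mod 221).
  Combine with x ≡ 7 (mod 11); new modulus lcm = 2431.
    Write x = 140 + 221·t and substitute into x ≡ 7 (mod 11): 221·t ≡ 7 − 140 = -133 (mod 11).
    Reduce coefficients mod 11: 1·t ≡ 10 (mod 11).
    So t ≡ 10 (mod 11).
    Then x = 140 + 221·10 = 2350, valid modulo lcm(221, 11) = 2431: x ≡ 2350 (mod 2431).
  Combine with x ≡ 6 (mod 7); new modulus lcm = 17017.
    Write x = 2350 + 2431·t and substitute into x ≡ 6 (mod 7): 2431·t ≡ 6 − 2350 = -2344 (mod 7).
    Reduce coefficients mod 7: 2·t ≡ 1 (mod 7).
    The inverse of 2 mod 7 is 4 (since 2·4 = 8 = 1·7 + 1), so t ≡ 4·1 = 4 ≡ 4 (mod 7).
    Then x = 2350 + 2431·4 = 12074, valid modulo lcm(2431, 7) = 17017: x ≡ 12074 (mod 17017).
Verify against each original: 12074 mod 13 = 10, 12074 mod 17 = 4, 12074 mod 11 = 7, 12074 mod 7 = 6.

x ≡ 12074 (mod 17017).


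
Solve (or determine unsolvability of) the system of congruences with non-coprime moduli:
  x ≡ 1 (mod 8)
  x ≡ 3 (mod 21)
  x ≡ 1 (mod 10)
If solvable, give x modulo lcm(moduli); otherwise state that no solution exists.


Moduli 8, 21, 10 are not pairwise coprime, so CRT works modulo lcm(m_i) when all pairwise compatibility conditions hold.
Pairwise compatibility: gcd(m_i, m_j) must divide a_i - a_j for every pair.
Merge one congruence at a time:
  Start: x ≡ 1 (mod 8).
  Combine with x ≡ 3 (mod 21): gcd(8, 21) = 1; 3 - 1 = 2, which IS divisible by 1, so compatible.
    Write x = 1 + 8·t and substitute into x ≡ 3 (mod 21): 8·t ≡ 3 − 1 = 2 (mod 21).
    The inverse of 8 mod 21 is 8 (since 8·8 = 64 = 3·21 + 1), so t ≡ 8·2 = 16 ≡ 16 (mod 21).
    Then x = 1 + 8·16 = 129, valid modulo lcm(8, 21) = 168: x ≡ 129 (mod 168).
  Combine with x ≡ 1 (mod 10): gcd(168, 10) = 2; 1 - 129 = -128, which IS divisible by 2, so compatible.
    Write x = 129 + 168·t and substitute into x ≡ 1 (mod 10): 168·t ≡ 1 − 129 = -128 (mod 10).
    Divide the congruence (and modulus) by g = 2: 84·t ≡ -64 (mod 5).
    Reduce coefficients mod 5: 4·t ≡ 1 (mod 5).
    The inverse of 4 mod 5 is 4 (since 4·4 = 16 = 3·5 + 1), so t ≡ 4·1 = 4 ≡ 4 (mod 5).
    Then x = 129 + 168·4 = 801, valid modulo lcm(168, 10) = 840: x ≡ 801 (mod 840).
Verify: 801 mod 8 = 1, 801 mod 21 = 3, 801 mod 10 = 1.

x ≡ 801 (mod 840).


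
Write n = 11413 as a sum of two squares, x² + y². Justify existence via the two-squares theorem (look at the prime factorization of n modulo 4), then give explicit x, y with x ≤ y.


Step 1: Factor n = 11413 = 101 · 113.
Step 2: Check the mod-4 condition on each prime factor: 101 ≡ 1 (mod 4), exponent 1; 113 ≡ 1 (mod 4), exponent 1.
All primes ≡ 3 (mod 4) appear to even exponent (or don't appear), so by the two-squares theorem n IS expressible as a sum of two squares.
Step 3: Build a representation. Here n = 101 · 113 is a product of primes ≡ 1 (mod 4). Each prime p ≡ 1 (mod 4) is itself a sum of two squares; find a² by testing p − a² for a perfect square:
  101: 101 − 1² = 100 = 10² ⇒ 101 = 1² + 10².
  113: 113 − 1² = 112, 113 − 2² = 109, 113 − 3² = 104, 113 − 4² = 97, 113 − 5² = 88, 113 − 6² = 77, 113 − 7² = 64 = 8² ⇒ 113 = 7² + 8².
  Combine using the Brahmagupta–Fibonacci identity (a² + b²)(c² + d²) = (ac − bd)² + (ad + bc)² = (ac + bd)² + (ad − bc)²:
  101 · 113 = 11413: from (1² + 10²)(7² + 8²), take (1·7 − 10·8, 1·8 + 10·7) = (7 − 80, 8 + 70) = (-73, 78); dropping signs (only squares matter) gives (73, 78); check 73² + 78² = 5329 + 6084 = 11413 ✓.
Step 4: Order so x ≤ y and verify: 73² + 78² = 5329 + 6084 = 11413 = n. ✓

n = 11413 = 73² + 78² (one valid representation with x ≤ y).


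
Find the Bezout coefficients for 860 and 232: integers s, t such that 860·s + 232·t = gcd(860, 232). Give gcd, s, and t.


Euclidean algorithm on (860, 232) — divide until remainder is 0:
  860 = 3 · 232 + 164
  232 = 1 · 164 + 68
  164 = 2 · 68 + 28
  68 = 2 · 28 + 12
  28 = 2 · 12 + 4
  12 = 3 · 4 + 0
gcd(860, 232) = 4.
Track Bezout coefficients alongside the remainders: start with r₀ = 860 = a·1 + b·0 (s = 1, t = 0) and r₁ = 232 = a·0 + b·1 (s = 0, t = 1); each new remainder r_{k+1} = r_{k-1} − q_k·r_k inherits s_{k+1} = s_{k-1} − q_k·s_k, t_{k+1} = t_{k-1} − q_k·t_k, so r_k = a·s_k + b·t_k at every step:
  q = 3: r = 164, s = 1 − 3·0 = 1, t = 0 − 3·1 = -3  (check: 860·1 + 232·(-3) = 164)
  q = 1: r = 68, s = 0 − 1·1 = -1, t = 1 − 1·(-3) = 4  (check: 860·(-1) + 232·4 = 68)
  q = 2: r = 28, s = 1 − 2·(-1) = 3, t = -3 − 2·4 = -11  (check: 860·3 + 232·(-11) = 28)
  q = 2: r = 12, s = -1 − 2·3 = -7, t = 4 − 2·(-11) = 26  (check: 860·(-7) + 232·26 = 12)
  q = 2: r = 4, s = 3 − 2·(-7) = 17, t = -11 − 2·26 = -63  (check: 860·17 + 232·(-63) = 4)
The row with r = 4 (the gcd) gives the Bezout coefficients s = 17, t = -63.
Result: 860 · (17) + 232 · (-63) = 4.

gcd(860, 232) = 4; s = 17, t = -63 (check: 860·17 + 232·(-63) = 4).


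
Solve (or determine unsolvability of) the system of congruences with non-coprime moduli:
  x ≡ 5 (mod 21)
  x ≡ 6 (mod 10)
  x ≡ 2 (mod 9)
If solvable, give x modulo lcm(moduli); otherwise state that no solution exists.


Moduli 21, 10, 9 are not pairwise coprime, so CRT works modulo lcm(m_i) when all pairwise compatibility conditions hold.
Pairwise compatibility: gcd(m_i, m_j) must divide a_i - a_j for every pair.
Merge one congruence at a time:
  Start: x ≡ 5 (mod 21).
  Combine with x ≡ 6 (mod 10): gcd(21, 10) = 1; 6 - 5 = 1, which IS divisible by 1, so compatible.
    Write x = 5 + 21·t and substitute into x ≡ 6 (mod 10): 21·t ≡ 6 − 5 = 1 (mod 10).
    Reduce coefficients mod 10: 1·t ≡ 1 (mod 10).
    So t ≡ 1 (mod 10).
    Then x = 5 + 21·1 = 26, valid modulo lcm(21, 10) = 210: x ≡ 26 (mod 210).
  Combine with x ≡ 2 (mod 9): gcd(210, 9) = 3; 2 - 26 = -24, which IS divisible by 3, so compatible.
    Write x = 26 + 210·t and substitute into x ≡ 2 (mod 9): 210·t ≡ 2 − 26 = -24 (mod 9).
    Divide the congruence (and modulus) by g = 3: 70·t ≡ -8 (mod 3).
    Reduce coefficients mod 3: 1·t ≡ 1 (mod 3).
    So t ≡ 1 (mod 3).
    Then x = 26 + 210·1 = 236, valid modulo lcm(210, 9) = 630: x ≡ 236 (mod 630).
Verify: 236 mod 21 = 5, 236 mod 10 = 6, 236 mod 9 = 2.

x ≡ 236 (mod 630).


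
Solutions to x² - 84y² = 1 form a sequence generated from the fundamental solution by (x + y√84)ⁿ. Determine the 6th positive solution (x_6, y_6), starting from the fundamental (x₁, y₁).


Step 1: Find the fundamental solution (x₁, y₁) of x² - 84y² = 1.
  Expand √84 as a continued fraction. a₀ = ⌊√84⌋ = 9; iterate m_{k+1} = d_k·a_k − m_k, d_{k+1} = (84 − m_{k+1}²)/d_k, a_{k+1} = ⌊(a₀ + m_{k+1})/d_{k+1}⌋ (starting m₀ = 0, d₀ = 1), with convergents p_k = a_k·p_{k-1} + p_{k-2}, q_k = a_k·q_{k-1} + q_{k-2} (p₋₁ = 1, q₋₁ = 0):
  k = 0: a₀ = 9; p₀/q₀ = 9/1; p₀² − 84·q₀² = 81 − 84 = -3.
  k = 1: m = 9, d = 3, a = ⌊(9 + 9)/3⌋ = 6; p/q = (6·9 + 1)/(6·1 + 0) = 55/6; p² − 84·q² = 3025 − 3024 = 1.
  The first convergent with p² − 84·q² = 1 gives the fundamental solution (x₁, y₁) = (55, 6).
Step 2: Apply the recurrence (x_{n+1}, y_{n+1}) = (x₁x_n + 84y₁y_n, x₁y_n + y₁x_n) repeatedly.
  From (x_1, y_1) = (55, 6): x_2 = 55·55 + 84·6·6 = 6049; y_2 = 55·6 + 6·55 = 660.
  From (x_2, y_2) = (6049, 660): x_3 = 55·6049 + 84·6·660 = 665335; y_3 = 55·660 + 6·6049 = 72594.
  From (x_3, y_3) = (665335, 72594): x_4 = 55·665335 + 84·6·72594 = 73180801; y_4 = 55·72594 + 6·665335 = 7984680.
  From (x_4, y_4) = (73180801, 7984680): x_5 = 55·73180801 + 84·6·7984680 = 8049222775; y_5 = 55·7984680 + 6·73180801 = 878242206.
  From (x_5, y_5) = (8049222775, 878242206): x_6 = 55·8049222775 + 84·6·878242206 = 885341324449; y_6 = 55·878242206 + 6·8049222775 = 96598657980.
Step 3: Verify x_6² - 84·y_6² = 783829260777109485153601 - 783829260777109485153600 = 1 (should be 1). ✓

(x_1, y_1) = (55, 6); (x_6, y_6) = (885341324449, 96598657980).


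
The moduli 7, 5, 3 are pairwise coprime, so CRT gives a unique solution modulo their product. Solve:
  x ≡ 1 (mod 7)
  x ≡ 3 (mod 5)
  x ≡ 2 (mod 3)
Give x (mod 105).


Moduli 7, 5, 3 are pairwise coprime; by CRT there is a unique solution modulo M = 7 · 5 · 3 = 105.
Solve pairwise, accumulating the modulus:
  Start with x ≡ 1 (mod 7).
  Combine with x ≡ 3 (mod 5): since gcd(7, 5) = 1, we get a unique residue mod 35.
    Write x = 1 + 7·t and substitute into x ≡ 3 (mod 5): 7·t ≡ 3 − 1 = 2 (mod 5).
    Reduce coefficients mod 5: 2·t ≡ 2 (mod 5).
    The inverse of 2 mod 5 is 3 (since 2·3 = 6 = 1·5 + 1), so t ≡ 3·2 = 6 ≡ 1 (mod 5).
    Then x = 1 + 7·1 = 8, valid modulo lcm(7, 5) = 35: x ≡ 8 (mod 35).
  Combine with x ≡ 2 (mod 3): since gcd(35, 3) = 1, we get a unique residue mod 105.
    Write x = 8 + 35·t and substitute into x ≡ 2 (mod 3): 35·t ≡ 2 − 8 = -6 (mod 3).
    Reduce coefficients mod 3: 2·t ≡ 0 (mod 3).
    The inverse of 2 mod 3 is 2 (since 2·2 = 4 = 1·3 + 1), so t ≡ 2·0 = 0 ≡ 0 (mod 3).
    Then x = 8 + 35·0 = 8, valid modulo lcm(35, 3) = 105: x ≡ 8 (mod 105).
Verify: 8 mod 7 = 1 ✓, 8 mod 5 = 3 ✓, 8 mod 3 = 2 ✓.

x ≡ 8 (mod 105).


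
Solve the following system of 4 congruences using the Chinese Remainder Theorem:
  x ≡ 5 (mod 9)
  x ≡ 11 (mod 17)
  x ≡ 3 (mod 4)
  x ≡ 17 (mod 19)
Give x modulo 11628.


Product of moduli M = 9 · 17 · 4 · 19 = 11628.
Merge one congruence at a time:
  Start: x ≡ 5 (mod 9).
  Combine with x ≡ 11 (mod 17); new modulus lcm = 153.
    Write x = 5 + 9·t and substitute into x ≡ 11 (mod 17): 9·t ≡ 11 − 5 = 6 (mod 17).
    The inverse of 9 mod 17 is 2 (since 9·2 = 18 = 1·17 + 1), so t ≡ 2·6 = 12 ≡ 12 (mod 17).
    Then x = 5 + 9·12 = 113, valid modulo lcm(9, 17) = 153: x ≡ 113 (mod 153).
  Combine with x ≡ 3 (mod 4); new modulus lcm = 612.
    Write x = 113 + 153·t and substitute into x ≡ 3 (mod 4): 153·t ≡ 3 − 113 = -110 (mod 4).
    Reduce coefficients mod 4: 1·t ≡ 2 (mod 4).
    So t ≡ 2 (mod 4).
    Then x = 113 + 153·2 = 419, valid modulo lcm(153, 4) = 612: x ≡ 419 (mod 612).
  Combine with x ≡ 17 (mod 19); new modulus lcm = 11628.
    Write x = 419 + 612·t and substitute into x ≡ 17 (mod 19): 612·t ≡ 17 − 419 = -402 (mod 19).
    Reduce coefficients mod 19: 4·t ≡ 16 (mod 19).
    The inverse of 4 mod 19 is 5 (since 4·5 = 20 = 1·19 + 1), so t ≡ 5·16 = 80 ≡ 4 (mod 19).
    Then x = 419 + 612·4 = 2867, valid modulo lcm(612, 19) = 11628: x ≡ 2867 (mod 11628).
Verify against each original: 2867 mod 9 = 5, 2867 mod 17 = 11, 2867 mod 4 = 3, 2867 mod 19 = 17.

x ≡ 2867 (mod 11628).


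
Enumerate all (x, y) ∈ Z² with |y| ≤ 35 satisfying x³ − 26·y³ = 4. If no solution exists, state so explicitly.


The equation is x³ - 26y³ = 4. For fixed y, x³ = 26·y³ + 4, so a solution requires the RHS to be a perfect cube.
Strategy: iterate y from -35 to 35, compute RHS = 26·y³ + 4, and check whether it is a (positive or negative) perfect cube.
Check small values of y:
  y = 0: RHS = 4 is not a perfect cube.
  y = 1: RHS = 30 is not a perfect cube.
  y = -1: RHS = -22 is not a perfect cube.
  y = 2: RHS = 212 is not a perfect cube.
  y = -2: RHS = -204 is not a perfect cube.
  y = 3: RHS = 706 is not a perfect cube.
  y = -3: RHS = -698 is not a perfect cube.
Continuing the search up to |y| = 35 finds no solutions either.
No (x, y) in the scanned range satisfies the equation.

No integer solutions with |y| ≤ 35.


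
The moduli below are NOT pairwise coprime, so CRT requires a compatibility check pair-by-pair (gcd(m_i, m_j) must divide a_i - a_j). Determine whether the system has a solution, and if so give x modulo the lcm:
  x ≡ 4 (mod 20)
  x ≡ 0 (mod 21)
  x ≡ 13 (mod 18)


Moduli 20, 21, 18 are not pairwise coprime, so CRT works modulo lcm(m_i) when all pairwise compatibility conditions hold.
Pairwise compatibility: gcd(m_i, m_j) must divide a_i - a_j for every pair.
Merge one congruence at a time:
  Start: x ≡ 4 (mod 20).
  Combine with x ≡ 0 (mod 21): gcd(20, 21) = 1; 0 - 4 = -4, which IS divisible by 1, so compatible.
    Write x = 4 + 20·t and substitute into x ≡ 0 (mod 21): 20·t ≡ 0 − 4 = -4 (mod 21).
    Reduce coefficients mod 21: 20·t ≡ 17 (mod 21).
    The inverse of 20 mod 21 is 20 (since 20·20 = 400 = 19·21 + 1), so t ≡ 20·17 = 340 ≡ 4 (mod 21).
    Then x = 4 + 20·4 = 84, valid modulo lcm(20, 21) = 420: x ≡ 84 (mod 420).
  Combine with x ≡ 13 (mod 18): gcd(420, 18) = 6, and 13 - 84 = -71 is NOT divisible by 6.
    ⇒ system is inconsistent (no integer solution).

No solution (the system is inconsistent).


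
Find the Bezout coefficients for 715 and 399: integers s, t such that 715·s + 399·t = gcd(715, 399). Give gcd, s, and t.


Euclidean algorithm on (715, 399) — divide until remainder is 0:
  715 = 1 · 399 + 316
  399 = 1 · 316 + 83
  316 = 3 · 83 + 67
  83 = 1 · 67 + 16
  67 = 4 · 16 + 3
  16 = 5 · 3 + 1
  3 = 3 · 1 + 0
gcd(715, 399) = 1.
Track Bezout coefficients alongside the remainders: start with r₀ = 715 = a·1 + b·0 (s = 1, t = 0) and r₁ = 399 = a·0 + b·1 (s = 0, t = 1); each new remainder r_{k+1} = r_{k-1} − q_k·r_k inherits s_{k+1} = s_{k-1} − q_k·s_k, t_{k+1} = t_{k-1} − q_k·t_k, so r_k = a·s_k + b·t_k at every step:
  q = 1: r = 316, s = 1 − 1·0 = 1, t = 0 − 1·1 = -1  (check: 715·1 + 399·(-1) = 316)
  q = 1: r = 83, s = 0 − 1·1 = -1, t = 1 − 1·(-1) = 2  (check: 715·(-1) + 399·2 = 83)
  q = 3: r = 67, s = 1 − 3·(-1) = 4, t = -1 − 3·2 = -7  (check: 715·4 + 399·(-7) = 67)
  q = 1: r = 16, s = -1 − 1·4 = -5, t = 2 − 1·(-7) = 9  (check: 715·(-5) + 399·9 = 16)
  q = 4: r = 3, s = 4 − 4·(-5) = 24, t = -7 − 4·9 = -43  (check: 715·24 + 399·(-43) = 3)
  q = 5: r = 1, s = -5 − 5·24 = -125, t = 9 − 5·(-43) = 224  (check: 715·(-125) + 399·224 = 1)
The row with r = 1 (the gcd) gives the Bezout coefficients s = -125, t = 224.
Result: 715 · (-125) + 399 · (224) = 1.

gcd(715, 399) = 1; s = -125, t = 224 (check: 715·(-125) + 399·224 = 1).


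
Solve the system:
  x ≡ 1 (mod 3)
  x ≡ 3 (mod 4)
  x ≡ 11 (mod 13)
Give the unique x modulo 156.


Moduli 3, 4, 13 are pairwise coprime; by CRT there is a unique solution modulo M = 3 · 4 · 13 = 156.
Solve pairwise, accumulating the modulus:
  Start with x ≡ 1 (mod 3).
  Combine with x ≡ 3 (mod 4): since gcd(3, 4) = 1, we get a unique residue mod 12.
    Write x = 1 + 3·t and substitute into x ≡ 3 (mod 4): 3·t ≡ 3 − 1 = 2 (mod 4).
    The inverse of 3 mod 4 is 3 (since 3·3 = 9 = 2·4 + 1), so t ≡ 3·2 = 6 ≡ 2 (mod 4).
    Then x = 1 + 3·2 = 7, valid modulo lcm(3, 4) = 12: x ≡ 7 (mod 12).
  Combine with x ≡ 11 (mod 13): since gcd(12, 13) = 1, we get a unique residue mod 156.
    Write x = 7 + 12·t and substitute into x ≡ 11 (mod 13): 12·t ≡ 11 − 7 = 4 (mod 13).
    The inverse of 12 mod 13 is 12 (since 12·12 = 144 = 11·13 + 1), so t ≡ 12·4 = 48 ≡ 9 (mod 13).
    Then x = 7 + 12·9 = 115, valid modulo lcm(12, 13) = 156: x ≡ 115 (mod 156).
Verify: 115 mod 3 = 1 ✓, 115 mod 4 = 3 ✓, 115 mod 13 = 11 ✓.

x ≡ 115 (mod 156).


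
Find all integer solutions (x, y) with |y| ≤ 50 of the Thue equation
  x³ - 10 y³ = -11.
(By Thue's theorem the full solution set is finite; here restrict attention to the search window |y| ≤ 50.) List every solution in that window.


The equation is x³ - 10y³ = -11. For fixed y, x³ = 10·y³ − 11, so a solution requires the RHS to be a perfect cube.
Strategy: iterate y from -50 to 50, compute RHS = 10·y³ − 11, and check whether it is a (positive or negative) perfect cube.
Check small values of y:
  y = 0: RHS = -11 is not a perfect cube.
  y = 1: RHS = -1 = (-1)³ ⇒ x = -1 works.
  y = -1: RHS = -21 is not a perfect cube.
  y = 2: RHS = 69 is not a perfect cube.
  y = -2: RHS = -91 is not a perfect cube.
  y = 3: RHS = 259 is not a perfect cube.
  y = -3: RHS = -281 is not a perfect cube.
Continuing the search up to |y| = 50 finds no further solutions beyond those listed.
Collected solutions: (-1, 1).

Solutions (with |y| ≤ 50): (-1, 1).
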